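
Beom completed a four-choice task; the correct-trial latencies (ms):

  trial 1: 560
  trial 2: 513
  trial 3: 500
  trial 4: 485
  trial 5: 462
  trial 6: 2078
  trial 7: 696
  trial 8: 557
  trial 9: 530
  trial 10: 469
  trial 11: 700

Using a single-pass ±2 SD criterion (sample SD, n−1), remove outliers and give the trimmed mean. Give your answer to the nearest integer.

n = 11, ΣRT = 7550, M = 686.364
Σ(x−M)² = 2197002.55; s = √(2197002.55/10) = 468.722
Cutoffs: 686.364 ± 2·468.722 → [-251.1, 1623.8]
Outside: 2078 → excluded.
Retained (n=10): Σ = 5472, mean = 5472/10 = 547.200

547 ms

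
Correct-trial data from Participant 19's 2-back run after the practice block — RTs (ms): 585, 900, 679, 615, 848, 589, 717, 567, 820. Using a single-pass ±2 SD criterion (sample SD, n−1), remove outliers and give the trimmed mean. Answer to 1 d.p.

n = 9, ΣRT = 6320, M = 702.222
Σ(x−M)² = 127449.56; s = √(127449.56/8) = 126.219
Cutoffs: 702.222 ± 2·126.219 → [449.8, 954.7]
No RTs fall outside the cutoffs; all 9 retained. Mean = 6320/9 = 702.222

702.2 ms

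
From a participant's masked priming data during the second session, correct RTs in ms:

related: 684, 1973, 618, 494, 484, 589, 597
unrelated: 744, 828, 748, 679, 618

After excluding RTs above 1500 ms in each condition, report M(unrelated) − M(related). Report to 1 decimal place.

related: exclude 1973
M(related) = 3466/6 = 577.667
M(unrelated) = 3617/5 = 723.400
Difference = 723.400 − 577.667 = 145.733 ms

145.7 ms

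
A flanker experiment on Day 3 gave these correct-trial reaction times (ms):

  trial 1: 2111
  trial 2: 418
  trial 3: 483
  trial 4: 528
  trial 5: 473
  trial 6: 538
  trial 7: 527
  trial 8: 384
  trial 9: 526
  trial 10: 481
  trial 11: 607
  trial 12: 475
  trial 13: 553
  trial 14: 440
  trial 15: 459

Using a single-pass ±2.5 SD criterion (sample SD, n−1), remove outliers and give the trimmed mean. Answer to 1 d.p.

n = 15, ΣRT = 9003, M = 600.200
Σ(x−M)² = 2490076.40; s = √(2490076.40/14) = 421.738
Cutoffs: 600.200 ± 2.5·421.738 → [-454.1, 1654.5]
Outside: 2111 → excluded.
Retained (n=14): Σ = 6892, mean = 6892/14 = 492.286

492.3 ms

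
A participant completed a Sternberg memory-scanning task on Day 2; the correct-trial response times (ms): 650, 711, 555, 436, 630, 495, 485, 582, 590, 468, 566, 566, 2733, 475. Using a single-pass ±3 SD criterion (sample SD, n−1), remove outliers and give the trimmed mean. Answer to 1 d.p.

n = 14, ΣRT = 9942, M = 710.143
Σ(x−M)² = 4484525.71; s = √(4484525.71/13) = 587.336
Cutoffs: 710.143 ± 3·587.336 → [-1051.9, 2472.2]
Outside: 2733 → excluded.
Retained (n=13): Σ = 7209, mean = 7209/13 = 554.538

554.5 ms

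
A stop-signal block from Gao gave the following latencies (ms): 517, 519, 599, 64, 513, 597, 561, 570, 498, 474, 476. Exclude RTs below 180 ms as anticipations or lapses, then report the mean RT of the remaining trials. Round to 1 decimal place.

532.4 ms

Excluded: 64
Retained (n=10): Σ = 5324
Mean = 5324/10 = 532.4000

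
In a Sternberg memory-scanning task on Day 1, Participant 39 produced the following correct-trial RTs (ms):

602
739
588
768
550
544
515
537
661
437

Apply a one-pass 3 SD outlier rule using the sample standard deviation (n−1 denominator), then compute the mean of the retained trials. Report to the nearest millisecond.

n = 10, ΣRT = 5941, M = 594.100
Σ(x−M)² = 94464.90; s = √(94464.90/9) = 102.450
Cutoffs: 594.100 ± 3·102.450 → [286.7, 901.5]
No RTs fall outside the cutoffs; all 10 retained. Mean = 5941/10 = 594.100

594 ms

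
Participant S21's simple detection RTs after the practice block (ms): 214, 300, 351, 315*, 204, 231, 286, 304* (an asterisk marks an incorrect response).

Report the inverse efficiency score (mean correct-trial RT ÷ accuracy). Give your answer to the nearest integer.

352 ms

Correct trials (n=6): 214, 300, 351, 204, 231, 286
Mean correct RT = 1586/6 = 264.3333 ms
Proportion correct = 6/8
IES = 264.3333 / (6/8) = 352.444 ms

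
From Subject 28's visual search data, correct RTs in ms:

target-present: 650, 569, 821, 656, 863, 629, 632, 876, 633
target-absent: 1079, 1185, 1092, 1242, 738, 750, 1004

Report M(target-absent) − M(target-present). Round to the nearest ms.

310 ms

M(target-present) = 6329/9 = 703.222
M(target-absent) = 7090/7 = 1012.857
Difference = 1012.857 − 703.222 = 309.635 ms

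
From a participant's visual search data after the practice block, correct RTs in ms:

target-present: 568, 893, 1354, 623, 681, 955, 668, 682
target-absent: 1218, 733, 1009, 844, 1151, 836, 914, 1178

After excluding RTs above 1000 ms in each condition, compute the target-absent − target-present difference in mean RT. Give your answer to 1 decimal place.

107.5 ms

target-present: exclude 1354
target-absent: exclude 1218, 1009, 1151, 1178
M(target-present) = 5070/7 = 724.286
M(target-absent) = 3327/4 = 831.750
Difference = 831.750 − 724.286 = 107.464 ms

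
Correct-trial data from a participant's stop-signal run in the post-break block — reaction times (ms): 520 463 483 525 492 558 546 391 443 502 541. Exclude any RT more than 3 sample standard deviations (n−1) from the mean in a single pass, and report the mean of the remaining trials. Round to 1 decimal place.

n = 11, ΣRT = 5464, M = 496.727
Σ(x−M)² = 24924.18; s = √(24924.18/10) = 49.924
Cutoffs: 496.727 ± 3·49.924 → [347.0, 646.5]
No RTs fall outside the cutoffs; all 11 retained. Mean = 5464/11 = 496.727

496.7 ms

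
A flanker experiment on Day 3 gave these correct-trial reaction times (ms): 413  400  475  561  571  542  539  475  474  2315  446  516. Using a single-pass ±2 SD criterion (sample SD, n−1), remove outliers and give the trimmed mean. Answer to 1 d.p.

492.0 ms

n = 12, ΣRT = 7727, M = 643.917
Σ(x−M)² = 3080394.92; s = √(3080394.92/11) = 529.184
Cutoffs: 643.917 ± 2·529.184 → [-414.5, 1702.3]
Outside: 2315 → excluded.
Retained (n=11): Σ = 5412, mean = 5412/11 = 492.000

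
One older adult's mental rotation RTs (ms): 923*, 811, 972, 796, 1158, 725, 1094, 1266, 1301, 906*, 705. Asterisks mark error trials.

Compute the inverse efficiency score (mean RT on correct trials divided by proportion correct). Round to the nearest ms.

Correct trials (n=9): 811, 972, 796, 1158, 725, 1094, 1266, 1301, 705
Mean correct RT = 8828/9 = 980.8889 ms
Proportion correct = 9/11
IES = 980.8889 / (9/11) = 1198.864 ms

1199 ms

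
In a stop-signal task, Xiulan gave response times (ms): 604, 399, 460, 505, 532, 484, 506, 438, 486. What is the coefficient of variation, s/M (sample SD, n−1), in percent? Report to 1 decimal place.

11.9%

n = 9, Σ = 4414, M = 490.4444
Σ(x−M)² = 27176.222; s = √(27176.222/8) = 58.2840
CV = 58.2840 / 490.4444 = 0.11884 = 11.884%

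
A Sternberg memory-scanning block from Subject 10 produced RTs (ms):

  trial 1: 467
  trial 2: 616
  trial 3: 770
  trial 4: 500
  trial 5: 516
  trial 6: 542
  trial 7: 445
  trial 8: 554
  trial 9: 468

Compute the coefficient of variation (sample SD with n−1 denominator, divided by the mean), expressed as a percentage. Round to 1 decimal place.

18.5%

n = 9, Σ = 4878, M = 542.0000
Σ(x−M)² = 80554.000; s = √(80554.000/8) = 100.3457
CV = 100.3457 / 542.0000 = 0.18514 = 18.514%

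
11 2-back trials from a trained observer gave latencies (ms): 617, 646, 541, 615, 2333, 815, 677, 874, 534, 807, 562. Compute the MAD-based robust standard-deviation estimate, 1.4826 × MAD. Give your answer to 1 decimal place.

Sorted: 534, 541, 562, 615, 617, 646, 677, 807, 815, 874, 2333 → median = 646
|x − 646| sorted: 0, 29, 31, 31, 84, 105, 112, 161, 169, 228, 1687 → MAD = 105
Robust SD ≈ 1.4826 × 105 = 155.673

155.7 ms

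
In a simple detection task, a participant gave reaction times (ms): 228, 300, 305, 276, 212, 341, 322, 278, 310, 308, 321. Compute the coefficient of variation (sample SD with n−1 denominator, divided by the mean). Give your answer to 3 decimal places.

0.137

n = 11, Σ = 3201, M = 291.0000
Σ(x−M)² = 15892.000; s = √(15892.000/10) = 39.8648
CV = 39.8648 / 291.0000 = 0.13699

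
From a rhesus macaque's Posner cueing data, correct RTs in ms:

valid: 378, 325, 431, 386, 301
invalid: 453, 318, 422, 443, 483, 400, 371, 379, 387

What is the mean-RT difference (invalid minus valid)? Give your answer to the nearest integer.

M(valid) = 1821/5 = 364.200
M(invalid) = 3656/9 = 406.222
Difference = 406.222 − 364.200 = 42.022 ms

42 ms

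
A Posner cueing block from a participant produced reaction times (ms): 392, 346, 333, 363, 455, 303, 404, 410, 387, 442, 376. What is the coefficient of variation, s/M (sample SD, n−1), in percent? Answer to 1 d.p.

11.9%

n = 11, Σ = 4211, M = 382.8182
Σ(x−M)² = 20649.636; s = √(20649.636/10) = 45.4419
CV = 45.4419 / 382.8182 = 0.11870 = 11.870%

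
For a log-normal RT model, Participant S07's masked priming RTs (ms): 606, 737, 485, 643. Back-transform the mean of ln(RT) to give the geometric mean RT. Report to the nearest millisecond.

ln(RT): 6.4069, 6.6026, 6.1841, 6.4661
Mean ln(RT) = 25.6598/4 = 6.41494
Geometric mean = exp(6.41494) = 610.90 ms

611 ms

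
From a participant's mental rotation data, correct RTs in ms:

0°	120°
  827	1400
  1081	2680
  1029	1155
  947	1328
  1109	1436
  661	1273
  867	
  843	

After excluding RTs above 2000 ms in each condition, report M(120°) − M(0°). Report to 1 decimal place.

397.9 ms

120°: exclude 2680
M(0°) = 7364/8 = 920.500
M(120°) = 6592/5 = 1318.400
Difference = 1318.400 − 920.500 = 397.900 ms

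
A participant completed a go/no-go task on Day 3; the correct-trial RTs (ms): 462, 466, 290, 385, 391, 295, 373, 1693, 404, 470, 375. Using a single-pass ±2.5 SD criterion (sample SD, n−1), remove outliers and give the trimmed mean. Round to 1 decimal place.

n = 11, ΣRT = 5604, M = 509.455
Σ(x−M)² = 1577966.73; s = √(1577966.73/10) = 397.236
Cutoffs: 509.455 ± 2.5·397.236 → [-483.6, 1502.5]
Outside: 1693 → excluded.
Retained (n=10): Σ = 3911, mean = 3911/10 = 391.100

391.1 ms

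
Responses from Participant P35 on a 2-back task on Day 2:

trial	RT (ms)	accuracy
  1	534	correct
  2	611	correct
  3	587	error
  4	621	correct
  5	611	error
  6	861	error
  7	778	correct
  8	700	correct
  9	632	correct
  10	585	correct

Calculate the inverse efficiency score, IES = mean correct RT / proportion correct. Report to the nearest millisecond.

Correct trials (n=7): 534, 611, 621, 778, 700, 632, 585
Mean correct RT = 4461/7 = 637.2857 ms
Proportion correct = 7/10
IES = 637.2857 / (7/10) = 910.408 ms

910 ms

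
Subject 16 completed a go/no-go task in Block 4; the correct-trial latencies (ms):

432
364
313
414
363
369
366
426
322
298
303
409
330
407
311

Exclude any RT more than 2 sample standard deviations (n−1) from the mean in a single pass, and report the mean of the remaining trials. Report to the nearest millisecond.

n = 15, ΣRT = 5427, M = 361.800
Σ(x−M)² = 31206.40; s = √(31206.40/14) = 47.213
Cutoffs: 361.800 ± 2·47.213 → [267.4, 456.2]
No RTs fall outside the cutoffs; all 15 retained. Mean = 5427/15 = 361.800

362 ms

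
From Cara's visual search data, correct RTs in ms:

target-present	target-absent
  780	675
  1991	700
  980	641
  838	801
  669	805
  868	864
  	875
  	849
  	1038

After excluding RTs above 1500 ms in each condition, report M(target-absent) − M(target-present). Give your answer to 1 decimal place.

-21.7 ms

target-present: exclude 1991
M(target-present) = 4135/5 = 827.000
M(target-absent) = 7248/9 = 805.333
Difference = 805.333 − 827.000 = -21.667 ms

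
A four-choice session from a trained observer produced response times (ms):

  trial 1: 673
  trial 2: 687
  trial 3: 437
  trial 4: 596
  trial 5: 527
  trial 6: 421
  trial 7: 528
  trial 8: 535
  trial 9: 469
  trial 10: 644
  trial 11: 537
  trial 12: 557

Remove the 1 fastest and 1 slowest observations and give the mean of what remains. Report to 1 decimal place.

550.3 ms

Sorted: 421, 437, 469, 527, 528, 535, 537, 557, 596, 644, 673, 687
Drop lowest 1 (421) and highest 1 (687)
Remaining (n=10): Σ = 5503, mean = 5503/10 = 550.300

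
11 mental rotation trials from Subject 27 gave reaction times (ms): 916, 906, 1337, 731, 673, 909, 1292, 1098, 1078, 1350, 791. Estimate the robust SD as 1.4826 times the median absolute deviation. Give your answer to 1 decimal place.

269.8 ms

Sorted: 673, 731, 791, 906, 909, 916, 1078, 1098, 1292, 1337, 1350 → median = 916
|x − 916| sorted: 0, 7, 10, 125, 162, 182, 185, 243, 376, 421, 434 → MAD = 182
Robust SD ≈ 1.4826 × 182 = 269.833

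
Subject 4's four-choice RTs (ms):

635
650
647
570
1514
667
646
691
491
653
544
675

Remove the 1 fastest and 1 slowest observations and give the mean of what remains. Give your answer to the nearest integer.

638 ms

Sorted: 491, 544, 570, 635, 646, 647, 650, 653, 667, 675, 691, 1514
Drop lowest 1 (491) and highest 1 (1514)
Remaining (n=10): Σ = 6378, mean = 6378/10 = 637.800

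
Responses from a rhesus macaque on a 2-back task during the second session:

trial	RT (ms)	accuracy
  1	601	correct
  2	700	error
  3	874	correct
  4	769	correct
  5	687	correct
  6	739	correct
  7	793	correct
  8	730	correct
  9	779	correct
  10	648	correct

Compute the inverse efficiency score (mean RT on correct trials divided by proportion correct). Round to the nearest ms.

Correct trials (n=9): 601, 874, 769, 687, 739, 793, 730, 779, 648
Mean correct RT = 6620/9 = 735.5556 ms
Proportion correct = 9/10
IES = 735.5556 / (9/10) = 817.284 ms

817 ms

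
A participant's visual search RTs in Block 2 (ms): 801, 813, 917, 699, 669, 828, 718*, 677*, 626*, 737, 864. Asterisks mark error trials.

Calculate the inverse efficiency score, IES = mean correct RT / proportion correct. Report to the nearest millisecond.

1088 ms

Correct trials (n=8): 801, 813, 917, 699, 669, 828, 737, 864
Mean correct RT = 6328/8 = 791.0000 ms
Proportion correct = 8/11
IES = 791.0000 / (8/11) = 1087.625 ms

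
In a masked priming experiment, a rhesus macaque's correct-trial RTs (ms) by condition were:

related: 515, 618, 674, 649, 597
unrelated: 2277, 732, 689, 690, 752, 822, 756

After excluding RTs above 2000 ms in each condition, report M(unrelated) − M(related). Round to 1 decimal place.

unrelated: exclude 2277
M(related) = 3053/5 = 610.600
M(unrelated) = 4441/6 = 740.167
Difference = 740.167 − 610.600 = 129.567 ms

129.6 ms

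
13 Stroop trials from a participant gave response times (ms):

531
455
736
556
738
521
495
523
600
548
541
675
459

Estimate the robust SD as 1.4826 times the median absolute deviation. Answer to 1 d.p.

Sorted: 455, 459, 495, 521, 523, 531, 541, 548, 556, 600, 675, 736, 738 → median = 541
|x − 541| sorted: 0, 7, 10, 15, 18, 20, 46, 59, 82, 86, 134, 195, 197 → MAD = 46
Robust SD ≈ 1.4826 × 46 = 68.200

68.2 ms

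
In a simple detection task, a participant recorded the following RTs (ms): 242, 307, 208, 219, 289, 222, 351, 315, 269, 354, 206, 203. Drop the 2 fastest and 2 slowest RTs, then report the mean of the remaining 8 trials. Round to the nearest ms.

Sorted: 203, 206, 208, 219, 222, 242, 269, 289, 307, 315, 351, 354
Drop lowest 2 (203, 206) and highest 2 (351, 354)
Remaining (n=8): Σ = 2071, mean = 2071/8 = 258.875

259 ms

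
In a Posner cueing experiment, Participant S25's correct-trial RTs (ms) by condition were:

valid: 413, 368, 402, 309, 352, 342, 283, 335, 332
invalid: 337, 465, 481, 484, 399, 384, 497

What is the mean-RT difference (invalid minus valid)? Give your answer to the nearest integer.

M(valid) = 3136/9 = 348.444
M(invalid) = 3047/7 = 435.286
Difference = 435.286 − 348.444 = 86.841 ms

87 ms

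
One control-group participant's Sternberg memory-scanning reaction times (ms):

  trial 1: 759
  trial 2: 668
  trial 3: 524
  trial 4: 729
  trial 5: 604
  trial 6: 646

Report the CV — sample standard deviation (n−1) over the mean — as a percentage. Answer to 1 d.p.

n = 6, Σ = 3930, M = 655.0000
Σ(x−M)² = 36304.000; s = √(36304.000/5) = 85.2103
CV = 85.2103 / 655.0000 = 0.13009 = 13.009%

13.0%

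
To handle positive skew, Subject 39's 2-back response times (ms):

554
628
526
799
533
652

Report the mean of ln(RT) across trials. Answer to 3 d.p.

ln(RT): 6.3172, 6.4425, 6.2653, 6.6834, 6.2785, 6.4800
Σ ln(RT) = 38.4669
Mean = 38.4669/6 = 6.41116

6.411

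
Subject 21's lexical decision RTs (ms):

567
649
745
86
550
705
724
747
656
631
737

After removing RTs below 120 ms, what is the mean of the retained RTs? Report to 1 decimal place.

Excluded: 86
Retained (n=10): Σ = 6711
Mean = 6711/10 = 671.1000

671.1 ms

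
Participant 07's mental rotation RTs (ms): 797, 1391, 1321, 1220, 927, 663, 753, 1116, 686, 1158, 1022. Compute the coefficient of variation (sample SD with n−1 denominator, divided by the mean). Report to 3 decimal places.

n = 11, Σ = 11054, M = 1004.9091
Σ(x−M)² = 662672.909; s = √(662672.909/10) = 257.4243
CV = 257.4243 / 1004.9091 = 0.25617

0.256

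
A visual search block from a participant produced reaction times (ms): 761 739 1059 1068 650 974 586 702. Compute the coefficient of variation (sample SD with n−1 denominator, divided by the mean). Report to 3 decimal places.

0.231

n = 8, Σ = 6539, M = 817.3750
Σ(x−M)² = 249907.875; s = √(249907.875/7) = 188.9474
CV = 188.9474 / 817.3750 = 0.23116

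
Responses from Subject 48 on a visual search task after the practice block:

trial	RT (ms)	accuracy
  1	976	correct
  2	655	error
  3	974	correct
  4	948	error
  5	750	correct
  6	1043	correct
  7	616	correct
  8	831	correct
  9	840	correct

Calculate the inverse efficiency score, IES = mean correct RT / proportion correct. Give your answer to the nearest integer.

Correct trials (n=7): 976, 974, 750, 1043, 616, 831, 840
Mean correct RT = 6030/7 = 861.4286 ms
Proportion correct = 7/9
IES = 861.4286 / (7/9) = 1107.551 ms

1108 ms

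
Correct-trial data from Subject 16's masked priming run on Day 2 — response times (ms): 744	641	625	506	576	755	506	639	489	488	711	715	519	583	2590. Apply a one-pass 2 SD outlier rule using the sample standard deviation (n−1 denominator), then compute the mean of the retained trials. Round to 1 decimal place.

n = 15, ΣRT = 11087, M = 739.133
Σ(x−M)² = 3793825.73; s = √(3793825.73/14) = 520.565
Cutoffs: 739.133 ± 2·520.565 → [-302.0, 1780.3]
Outside: 2590 → excluded.
Retained (n=14): Σ = 8497, mean = 8497/14 = 606.929

606.9 ms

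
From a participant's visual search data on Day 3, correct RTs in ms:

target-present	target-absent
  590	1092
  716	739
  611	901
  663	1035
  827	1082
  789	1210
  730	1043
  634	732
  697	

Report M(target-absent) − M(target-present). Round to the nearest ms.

284 ms

M(target-present) = 6257/9 = 695.222
M(target-absent) = 7834/8 = 979.250
Difference = 979.250 − 695.222 = 284.028 ms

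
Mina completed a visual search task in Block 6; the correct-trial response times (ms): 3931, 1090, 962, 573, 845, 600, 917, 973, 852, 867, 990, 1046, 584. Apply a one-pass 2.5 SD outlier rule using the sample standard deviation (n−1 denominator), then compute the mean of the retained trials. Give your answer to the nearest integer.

n = 13, ΣRT = 14230, M = 1094.615
Σ(x−M)² = 9072765.08; s = √(9072765.08/12) = 869.519
Cutoffs: 1094.615 ± 2.5·869.519 → [-1079.2, 3268.4]
Outside: 3931 → excluded.
Retained (n=12): Σ = 10299, mean = 10299/12 = 858.250

858 ms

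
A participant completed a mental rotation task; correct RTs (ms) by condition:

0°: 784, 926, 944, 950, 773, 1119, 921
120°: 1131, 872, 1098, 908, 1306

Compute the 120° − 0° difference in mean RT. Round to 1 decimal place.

M(0°) = 6417/7 = 916.714
M(120°) = 5315/5 = 1063.000
Difference = 1063.000 − 916.714 = 146.286 ms

146.3 ms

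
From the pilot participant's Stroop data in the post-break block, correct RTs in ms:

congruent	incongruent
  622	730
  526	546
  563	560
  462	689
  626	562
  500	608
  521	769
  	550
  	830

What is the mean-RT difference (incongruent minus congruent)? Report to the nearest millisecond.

104 ms

M(congruent) = 3820/7 = 545.714
M(incongruent) = 5844/9 = 649.333
Difference = 649.333 − 545.714 = 103.619 ms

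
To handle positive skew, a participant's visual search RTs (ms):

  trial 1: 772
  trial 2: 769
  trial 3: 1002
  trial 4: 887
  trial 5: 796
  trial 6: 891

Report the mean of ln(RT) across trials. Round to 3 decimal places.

ln(RT): 6.6490, 6.6451, 6.9098, 6.7878, 6.6796, 6.7923
Σ ln(RT) = 40.4636
Mean = 40.4636/6 = 6.74394

6.744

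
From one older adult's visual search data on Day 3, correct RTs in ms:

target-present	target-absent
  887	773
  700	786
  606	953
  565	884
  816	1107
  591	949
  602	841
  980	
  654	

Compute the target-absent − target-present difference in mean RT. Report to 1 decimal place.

M(target-present) = 6401/9 = 711.222
M(target-absent) = 6293/7 = 899.000
Difference = 899.000 − 711.222 = 187.778 ms

187.8 ms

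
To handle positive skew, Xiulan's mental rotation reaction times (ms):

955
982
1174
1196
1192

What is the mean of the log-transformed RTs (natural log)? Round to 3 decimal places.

ln(RT): 6.8617, 6.8896, 7.0682, 7.0867, 7.0834
Σ ln(RT) = 34.9896
Mean = 34.9896/5 = 6.99792

6.998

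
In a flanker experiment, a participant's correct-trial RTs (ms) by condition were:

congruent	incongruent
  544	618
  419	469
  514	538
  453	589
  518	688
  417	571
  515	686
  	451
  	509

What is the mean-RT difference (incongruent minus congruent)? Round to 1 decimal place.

M(congruent) = 3380/7 = 482.857
M(incongruent) = 5119/9 = 568.778
Difference = 568.778 − 482.857 = 85.921 ms

85.9 ms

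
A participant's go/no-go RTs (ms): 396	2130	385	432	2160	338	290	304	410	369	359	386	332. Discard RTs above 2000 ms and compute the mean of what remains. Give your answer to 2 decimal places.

363.73 ms

Excluded: 2130, 2160
Retained (n=11): Σ = 4001
Mean = 4001/11 = 363.7273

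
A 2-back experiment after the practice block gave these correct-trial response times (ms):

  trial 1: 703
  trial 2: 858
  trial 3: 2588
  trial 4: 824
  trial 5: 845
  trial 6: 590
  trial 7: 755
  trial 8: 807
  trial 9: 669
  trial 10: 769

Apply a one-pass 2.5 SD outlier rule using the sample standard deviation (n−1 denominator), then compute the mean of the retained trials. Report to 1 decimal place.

n = 10, ΣRT = 9408, M = 940.800
Σ(x−M)² = 3078367.60; s = √(3078367.60/9) = 584.843
Cutoffs: 940.800 ± 2.5·584.843 → [-521.3, 2402.9]
Outside: 2588 → excluded.
Retained (n=9): Σ = 6820, mean = 6820/9 = 757.778

757.8 ms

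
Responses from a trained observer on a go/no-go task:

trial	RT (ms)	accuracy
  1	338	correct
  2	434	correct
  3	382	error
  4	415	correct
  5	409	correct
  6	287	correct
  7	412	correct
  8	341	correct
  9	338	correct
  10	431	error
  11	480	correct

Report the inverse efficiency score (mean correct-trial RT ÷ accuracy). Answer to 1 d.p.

Correct trials (n=9): 338, 434, 415, 409, 287, 412, 341, 338, 480
Mean correct RT = 3454/9 = 383.7778 ms
Proportion correct = 9/11
IES = 383.7778 / (9/11) = 469.062 ms

469.1 ms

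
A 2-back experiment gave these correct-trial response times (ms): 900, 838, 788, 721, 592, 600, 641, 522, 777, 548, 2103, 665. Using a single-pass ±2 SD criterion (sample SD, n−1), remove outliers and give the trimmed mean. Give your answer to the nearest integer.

n = 12, ΣRT = 9695, M = 807.917
Σ(x−M)² = 1982972.92; s = √(1982972.92/11) = 424.582
Cutoffs: 807.917 ± 2·424.582 → [-41.2, 1657.1]
Outside: 2103 → excluded.
Retained (n=11): Σ = 7592, mean = 7592/11 = 690.182

690 ms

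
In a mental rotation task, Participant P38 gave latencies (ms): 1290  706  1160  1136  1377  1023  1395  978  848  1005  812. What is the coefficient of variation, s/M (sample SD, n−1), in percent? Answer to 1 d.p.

21.5%

n = 11, Σ = 11730, M = 1066.3636
Σ(x−M)² = 523826.545; s = √(523826.545/10) = 228.8726
CV = 228.8726 / 1066.3636 = 0.21463 = 21.463%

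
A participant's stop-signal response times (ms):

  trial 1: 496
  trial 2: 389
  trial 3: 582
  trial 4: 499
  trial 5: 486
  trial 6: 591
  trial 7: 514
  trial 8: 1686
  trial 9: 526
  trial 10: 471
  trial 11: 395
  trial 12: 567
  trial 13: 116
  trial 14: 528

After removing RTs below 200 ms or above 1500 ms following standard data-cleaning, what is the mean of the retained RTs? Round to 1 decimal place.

Excluded: 116, 1686
Retained (n=12): Σ = 6044
Mean = 6044/12 = 503.6667

503.7 ms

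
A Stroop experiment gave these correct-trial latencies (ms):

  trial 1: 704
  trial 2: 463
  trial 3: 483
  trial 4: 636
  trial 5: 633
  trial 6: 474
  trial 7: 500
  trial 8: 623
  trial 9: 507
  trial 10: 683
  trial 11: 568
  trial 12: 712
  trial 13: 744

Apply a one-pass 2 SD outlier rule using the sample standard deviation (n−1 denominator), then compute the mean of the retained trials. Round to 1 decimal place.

n = 13, ΣRT = 7730, M = 594.615
Σ(x−M)² = 121529.08; s = √(121529.08/12) = 100.635
Cutoffs: 594.615 ± 2·100.635 → [393.3, 795.9]
No RTs fall outside the cutoffs; all 13 retained. Mean = 7730/13 = 594.615

594.6 ms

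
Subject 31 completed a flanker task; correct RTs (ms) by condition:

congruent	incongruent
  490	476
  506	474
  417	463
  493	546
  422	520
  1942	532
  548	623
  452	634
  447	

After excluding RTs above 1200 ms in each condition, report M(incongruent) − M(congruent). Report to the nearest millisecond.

62 ms

congruent: exclude 1942
M(congruent) = 3775/8 = 471.875
M(incongruent) = 4268/8 = 533.500
Difference = 533.500 − 471.875 = 61.625 ms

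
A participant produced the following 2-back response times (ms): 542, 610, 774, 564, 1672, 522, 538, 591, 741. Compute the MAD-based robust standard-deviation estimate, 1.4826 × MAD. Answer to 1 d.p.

Sorted: 522, 538, 542, 564, 591, 610, 741, 774, 1672 → median = 591
|x − 591| sorted: 0, 19, 27, 49, 53, 69, 150, 183, 1081 → MAD = 53
Robust SD ≈ 1.4826 × 53 = 78.578

78.6 ms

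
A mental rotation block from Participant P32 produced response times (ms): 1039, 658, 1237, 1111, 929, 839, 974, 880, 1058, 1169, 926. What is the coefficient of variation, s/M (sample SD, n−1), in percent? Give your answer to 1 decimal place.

16.6%

n = 11, Σ = 10820, M = 983.6364
Σ(x−M)² = 267468.545; s = √(267468.545/10) = 163.5447
CV = 163.5447 / 983.6364 = 0.16627 = 16.627%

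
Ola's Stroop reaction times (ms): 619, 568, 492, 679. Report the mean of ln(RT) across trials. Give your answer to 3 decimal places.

ln(RT): 6.4281, 6.3421, 6.1985, 6.5206
Σ ln(RT) = 25.4893
Mean = 25.4893/4 = 6.37233

6.372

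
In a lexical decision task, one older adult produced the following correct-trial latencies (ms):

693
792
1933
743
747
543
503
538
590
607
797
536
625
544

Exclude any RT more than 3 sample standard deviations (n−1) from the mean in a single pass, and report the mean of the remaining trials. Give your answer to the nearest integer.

635 ms

n = 14, ΣRT = 10191, M = 727.929
Σ(x−M)² = 1698656.93; s = √(1698656.93/13) = 361.477
Cutoffs: 727.929 ± 3·361.477 → [-356.5, 1812.4]
Outside: 1933 → excluded.
Retained (n=13): Σ = 8258, mean = 8258/13 = 635.231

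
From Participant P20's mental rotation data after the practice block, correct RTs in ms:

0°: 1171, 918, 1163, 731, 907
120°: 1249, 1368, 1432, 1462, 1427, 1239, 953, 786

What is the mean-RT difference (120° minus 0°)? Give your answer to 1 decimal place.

261.5 ms

M(0°) = 4890/5 = 978.000
M(120°) = 9916/8 = 1239.500
Difference = 1239.500 − 978.000 = 261.500 ms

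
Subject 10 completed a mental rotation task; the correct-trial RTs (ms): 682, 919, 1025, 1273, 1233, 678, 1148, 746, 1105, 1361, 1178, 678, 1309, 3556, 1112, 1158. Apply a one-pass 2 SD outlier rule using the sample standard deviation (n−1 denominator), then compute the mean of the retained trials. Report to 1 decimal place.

n = 16, ΣRT = 19161, M = 1197.562
Σ(x−M)² = 6745575.94; s = √(6745575.94/15) = 670.601
Cutoffs: 1197.562 ± 2·670.601 → [-143.6, 2538.8]
Outside: 3556 → excluded.
Retained (n=15): Σ = 15605, mean = 15605/15 = 1040.333

1040.3 ms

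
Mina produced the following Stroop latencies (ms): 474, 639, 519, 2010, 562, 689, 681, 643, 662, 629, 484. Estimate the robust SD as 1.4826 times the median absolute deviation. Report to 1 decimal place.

74.1 ms

Sorted: 474, 484, 519, 562, 629, 639, 643, 662, 681, 689, 2010 → median = 639
|x − 639| sorted: 0, 4, 10, 23, 42, 50, 77, 120, 155, 165, 1371 → MAD = 50
Robust SD ≈ 1.4826 × 50 = 74.130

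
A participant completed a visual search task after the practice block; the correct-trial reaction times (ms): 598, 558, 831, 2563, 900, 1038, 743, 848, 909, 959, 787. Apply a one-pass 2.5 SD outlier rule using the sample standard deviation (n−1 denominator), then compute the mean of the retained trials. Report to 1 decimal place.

817.1 ms

n = 11, ΣRT = 10734, M = 975.818
Σ(x−M)² = 2977993.64; s = √(2977993.64/10) = 545.710
Cutoffs: 975.818 ± 2.5·545.710 → [-388.5, 2340.1]
Outside: 2563 → excluded.
Retained (n=10): Σ = 8171, mean = 8171/10 = 817.100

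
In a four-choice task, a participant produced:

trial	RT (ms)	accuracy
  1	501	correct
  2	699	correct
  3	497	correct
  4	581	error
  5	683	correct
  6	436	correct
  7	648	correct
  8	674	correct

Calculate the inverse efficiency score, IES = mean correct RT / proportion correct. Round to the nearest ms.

676 ms

Correct trials (n=7): 501, 699, 497, 683, 436, 648, 674
Mean correct RT = 4138/7 = 591.1429 ms
Proportion correct = 7/8
IES = 591.1429 / (7/8) = 675.592 ms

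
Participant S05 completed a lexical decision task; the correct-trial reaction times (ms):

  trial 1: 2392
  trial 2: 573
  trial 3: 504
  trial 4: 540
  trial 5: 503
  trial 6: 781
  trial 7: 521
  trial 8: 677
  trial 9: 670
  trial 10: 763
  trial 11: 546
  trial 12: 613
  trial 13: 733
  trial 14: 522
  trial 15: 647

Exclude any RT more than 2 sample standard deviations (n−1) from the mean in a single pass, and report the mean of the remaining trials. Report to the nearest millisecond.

n = 15, ΣRT = 10985, M = 732.333
Σ(x−M)² = 3077003.33; s = √(3077003.33/14) = 468.813
Cutoffs: 732.333 ± 2·468.813 → [-205.3, 1670.0]
Outside: 2392 → excluded.
Retained (n=14): Σ = 8593, mean = 8593/14 = 613.786

614 ms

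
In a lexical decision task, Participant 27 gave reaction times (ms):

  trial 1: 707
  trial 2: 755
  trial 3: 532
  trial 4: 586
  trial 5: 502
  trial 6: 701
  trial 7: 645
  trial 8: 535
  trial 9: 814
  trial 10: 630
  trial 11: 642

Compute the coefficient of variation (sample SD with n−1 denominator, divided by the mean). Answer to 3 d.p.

0.153

n = 11, Σ = 7049, M = 640.8182
Σ(x−M)² = 96481.636; s = √(96481.636/10) = 98.2251
CV = 98.2251 / 640.8182 = 0.15328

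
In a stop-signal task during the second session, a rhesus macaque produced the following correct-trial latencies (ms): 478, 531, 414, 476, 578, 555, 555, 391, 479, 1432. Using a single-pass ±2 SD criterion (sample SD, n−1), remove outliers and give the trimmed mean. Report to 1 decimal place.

495.2 ms

n = 10, ΣRT = 5889, M = 588.900
Σ(x−M)² = 823464.90; s = √(823464.90/9) = 302.483
Cutoffs: 588.900 ± 2·302.483 → [-16.1, 1193.9]
Outside: 1432 → excluded.
Retained (n=9): Σ = 4457, mean = 4457/9 = 495.222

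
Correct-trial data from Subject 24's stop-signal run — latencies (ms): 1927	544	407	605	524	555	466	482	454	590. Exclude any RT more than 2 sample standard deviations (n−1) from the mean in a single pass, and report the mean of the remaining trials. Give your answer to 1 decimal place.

514.1 ms

n = 10, ΣRT = 6554, M = 655.400
Σ(x−M)² = 1831744.40; s = √(1831744.40/9) = 451.140
Cutoffs: 655.400 ± 2·451.140 → [-246.9, 1557.7]
Outside: 1927 → excluded.
Retained (n=9): Σ = 4627, mean = 4627/9 = 514.111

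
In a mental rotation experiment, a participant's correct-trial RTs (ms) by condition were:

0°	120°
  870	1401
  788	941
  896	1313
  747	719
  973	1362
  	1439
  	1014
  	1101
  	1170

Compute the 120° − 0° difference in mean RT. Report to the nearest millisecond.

M(0°) = 4274/5 = 854.800
M(120°) = 10460/9 = 1162.222
Difference = 1162.222 − 854.800 = 307.422 ms

307 ms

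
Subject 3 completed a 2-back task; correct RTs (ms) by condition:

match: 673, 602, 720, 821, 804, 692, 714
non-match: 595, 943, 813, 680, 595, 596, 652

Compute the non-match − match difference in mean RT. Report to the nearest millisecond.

-22 ms

M(match) = 5026/7 = 718.000
M(non-match) = 4874/7 = 696.286
Difference = 696.286 − 718.000 = -21.714 ms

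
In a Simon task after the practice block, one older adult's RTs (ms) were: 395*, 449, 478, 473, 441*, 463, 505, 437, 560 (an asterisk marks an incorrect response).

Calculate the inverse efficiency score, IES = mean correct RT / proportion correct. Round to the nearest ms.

Correct trials (n=7): 449, 478, 473, 463, 505, 437, 560
Mean correct RT = 3365/7 = 480.7143 ms
Proportion correct = 7/9
IES = 480.7143 / (7/9) = 618.061 ms

618 ms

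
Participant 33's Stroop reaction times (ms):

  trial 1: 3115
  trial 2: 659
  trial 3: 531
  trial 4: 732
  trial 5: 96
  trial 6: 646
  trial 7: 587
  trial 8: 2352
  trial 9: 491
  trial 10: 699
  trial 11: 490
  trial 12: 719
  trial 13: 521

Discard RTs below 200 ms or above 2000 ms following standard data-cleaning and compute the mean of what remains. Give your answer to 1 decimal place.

607.5 ms

Excluded: 96, 2352, 3115
Retained (n=10): Σ = 6075
Mean = 6075/10 = 607.5000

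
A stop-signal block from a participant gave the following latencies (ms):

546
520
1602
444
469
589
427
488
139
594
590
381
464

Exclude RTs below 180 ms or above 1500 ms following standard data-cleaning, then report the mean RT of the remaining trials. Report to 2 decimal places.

501.09 ms

Excluded: 139, 1602
Retained (n=11): Σ = 5512
Mean = 5512/11 = 501.0909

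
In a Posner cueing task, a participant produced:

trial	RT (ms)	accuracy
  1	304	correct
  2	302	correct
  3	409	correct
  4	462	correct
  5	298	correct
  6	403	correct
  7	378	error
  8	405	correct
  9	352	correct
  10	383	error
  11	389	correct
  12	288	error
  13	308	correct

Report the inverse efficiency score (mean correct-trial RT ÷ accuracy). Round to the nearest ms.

Correct trials (n=10): 304, 302, 409, 462, 298, 403, 405, 352, 389, 308
Mean correct RT = 3632/10 = 363.2000 ms
Proportion correct = 10/13
IES = 363.2000 / (10/13) = 472.160 ms

472 ms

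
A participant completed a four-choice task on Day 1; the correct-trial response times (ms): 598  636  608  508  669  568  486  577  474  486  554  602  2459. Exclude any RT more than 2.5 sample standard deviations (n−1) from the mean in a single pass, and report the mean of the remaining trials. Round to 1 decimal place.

563.8 ms

n = 13, ΣRT = 9225, M = 709.615
Σ(x−M)² = 3359809.08; s = √(3359809.08/12) = 529.135
Cutoffs: 709.615 ± 2.5·529.135 → [-613.2, 2032.5]
Outside: 2459 → excluded.
Retained (n=12): Σ = 6766, mean = 6766/12 = 563.833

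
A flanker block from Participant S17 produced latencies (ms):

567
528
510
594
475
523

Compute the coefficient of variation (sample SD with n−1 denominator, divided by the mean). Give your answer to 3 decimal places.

n = 6, Σ = 3197, M = 532.8333
Σ(x−M)² = 8894.833; s = √(8894.833/5) = 42.1778
CV = 42.1778 / 532.8333 = 0.07916

0.079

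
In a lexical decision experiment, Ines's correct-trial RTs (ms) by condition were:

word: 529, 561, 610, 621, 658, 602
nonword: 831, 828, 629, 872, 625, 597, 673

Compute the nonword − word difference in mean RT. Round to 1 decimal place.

M(word) = 3581/6 = 596.833
M(nonword) = 5055/7 = 722.143
Difference = 722.143 − 596.833 = 125.310 ms

125.3 ms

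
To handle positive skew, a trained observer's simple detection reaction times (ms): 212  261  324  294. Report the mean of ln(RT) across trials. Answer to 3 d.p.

ln(RT): 5.3566, 5.5645, 5.7807, 5.6836
Σ ln(RT) = 22.3854
Mean = 22.3854/4 = 5.59636

5.596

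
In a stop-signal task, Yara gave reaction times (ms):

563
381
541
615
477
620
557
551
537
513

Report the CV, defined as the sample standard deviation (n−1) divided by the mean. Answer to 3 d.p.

0.129

n = 10, Σ = 5355, M = 535.5000
Σ(x−M)² = 42750.500; s = √(42750.500/9) = 68.9206
CV = 68.9206 / 535.5000 = 0.12870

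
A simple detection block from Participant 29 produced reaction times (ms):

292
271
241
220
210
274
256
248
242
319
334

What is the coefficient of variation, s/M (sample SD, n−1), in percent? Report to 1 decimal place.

n = 11, Σ = 2907, M = 264.2727
Σ(x−M)² = 15042.182; s = √(15042.182/10) = 38.7843
CV = 38.7843 / 264.2727 = 0.14676 = 14.676%

14.7%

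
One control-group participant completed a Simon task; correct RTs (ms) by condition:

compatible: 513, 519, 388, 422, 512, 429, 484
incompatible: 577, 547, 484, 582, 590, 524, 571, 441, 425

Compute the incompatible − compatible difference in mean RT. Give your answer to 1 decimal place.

60.1 ms

M(compatible) = 3267/7 = 466.714
M(incompatible) = 4741/9 = 526.778
Difference = 526.778 − 466.714 = 60.063 ms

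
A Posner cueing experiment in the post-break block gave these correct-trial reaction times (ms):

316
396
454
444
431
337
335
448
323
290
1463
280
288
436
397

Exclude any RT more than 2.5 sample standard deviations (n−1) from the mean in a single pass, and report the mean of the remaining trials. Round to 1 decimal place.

369.6 ms

n = 15, ΣRT = 6638, M = 442.533
Σ(x−M)² = 1172493.73; s = √(1172493.73/14) = 289.395
Cutoffs: 442.533 ± 2.5·289.395 → [-281.0, 1166.0]
Outside: 1463 → excluded.
Retained (n=14): Σ = 5175, mean = 5175/14 = 369.643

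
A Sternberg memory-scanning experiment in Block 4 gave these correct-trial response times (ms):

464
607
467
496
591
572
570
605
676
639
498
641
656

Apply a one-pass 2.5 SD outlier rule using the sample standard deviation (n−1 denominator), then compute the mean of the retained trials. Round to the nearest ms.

576 ms

n = 13, ΣRT = 7482, M = 575.538
Σ(x−M)² = 63579.23; s = √(63579.23/12) = 72.789
Cutoffs: 575.538 ± 2.5·72.789 → [393.6, 757.5]
No RTs fall outside the cutoffs; all 13 retained. Mean = 7482/13 = 575.538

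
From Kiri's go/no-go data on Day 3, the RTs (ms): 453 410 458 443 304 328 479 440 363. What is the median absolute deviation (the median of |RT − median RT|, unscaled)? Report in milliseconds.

30 ms

Sorted: 304, 328, 363, 410, 440, 443, 453, 458, 479 → median = 440
|x − 440|: 13, 30, 18, 3, 136, 112, 39, 0, 77
Sorted deviations: 0, 3, 13, 18, 30, 39, 77, 112, 136 → MAD = 30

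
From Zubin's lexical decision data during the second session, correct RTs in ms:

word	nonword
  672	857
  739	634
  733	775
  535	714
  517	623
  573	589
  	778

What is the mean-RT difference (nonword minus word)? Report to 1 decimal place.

M(word) = 3769/6 = 628.167
M(nonword) = 4970/7 = 710.000
Difference = 710.000 − 628.167 = 81.833 ms

81.8 ms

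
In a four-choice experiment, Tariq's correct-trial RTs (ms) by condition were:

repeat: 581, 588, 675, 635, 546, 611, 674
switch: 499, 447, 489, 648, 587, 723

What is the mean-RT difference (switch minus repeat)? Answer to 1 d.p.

M(repeat) = 4310/7 = 615.714
M(switch) = 3393/6 = 565.500
Difference = 565.500 − 615.714 = -50.214 ms

-50.2 ms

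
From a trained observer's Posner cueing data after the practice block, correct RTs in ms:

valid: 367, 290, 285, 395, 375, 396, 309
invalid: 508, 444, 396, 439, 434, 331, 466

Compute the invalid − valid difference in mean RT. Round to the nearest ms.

86 ms

M(valid) = 2417/7 = 345.286
M(invalid) = 3018/7 = 431.143
Difference = 431.143 − 345.286 = 85.857 ms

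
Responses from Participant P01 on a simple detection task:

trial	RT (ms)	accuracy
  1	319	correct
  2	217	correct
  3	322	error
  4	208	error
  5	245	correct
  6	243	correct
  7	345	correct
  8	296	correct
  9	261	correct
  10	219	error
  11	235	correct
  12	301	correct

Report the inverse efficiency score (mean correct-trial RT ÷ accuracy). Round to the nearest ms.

Correct trials (n=9): 319, 217, 245, 243, 345, 296, 261, 235, 301
Mean correct RT = 2462/9 = 273.5556 ms
Proportion correct = 9/12
IES = 273.5556 / (9/12) = 364.741 ms

365 ms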